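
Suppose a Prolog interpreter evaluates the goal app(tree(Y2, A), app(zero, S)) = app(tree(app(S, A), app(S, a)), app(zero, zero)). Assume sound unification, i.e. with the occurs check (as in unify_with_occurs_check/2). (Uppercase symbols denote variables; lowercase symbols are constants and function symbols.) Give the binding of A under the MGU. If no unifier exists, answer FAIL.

Decompose app/2: tree(Y2, A) = tree(app(S, A), app(S, a)),  app(zero, S) = app(zero, zero).
Decompose tree/2: Y2 = app(S, A),  A = app(S, a).
Bind Y2 := app(S, A); no other remaining equation mentions Y2.
Bind A := app(S, a); no other remaining equation mentions A. Substituting into the earlier binding gives Y2 := app(S, app(S, a)).
Decompose app/2: zero = zero,  S = zero.
Delete trivial equation zero = zero.
Bind S := zero. Substituting into the earlier bindings gives Y2 := app(zero, app(zero, a)), A := app(zero, a).
MGU = { Y2 -> app(zero, app(zero, a)), A -> app(zero, a), S -> zero }, so A -> app(zero, a).

app(zero, a)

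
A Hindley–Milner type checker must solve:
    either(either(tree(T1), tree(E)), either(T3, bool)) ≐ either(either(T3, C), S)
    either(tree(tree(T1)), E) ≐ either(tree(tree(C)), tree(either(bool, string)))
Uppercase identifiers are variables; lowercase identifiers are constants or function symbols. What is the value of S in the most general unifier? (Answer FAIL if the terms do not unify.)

Decompose either/2: either(tree(T1), tree(E)) ≐ either(T3, C),  either(T3, bool) ≐ S.
Decompose either/2: tree(T1) ≐ T3,  tree(E) ≐ C.
Bind T3 := tree(T1); substituting into the one remaining equation that mentions T3 gives: either(tree(T1), bool) ≐ S.
Bind C := tree(E); substituting into the one remaining equation that mentions C gives: either(tree(tree(T1)), E) ≐ either(tree(tree(tree(E))), tree(either(bool, string))).
Bind S := either(tree(T1), bool); no other remaining equation mentions S.
Decompose either/2: tree(tree(T1)) ≐ tree(tree(tree(E))),  E ≐ tree(either(bool, string)).
Decompose tree/1: tree(T1) ≐ tree(tree(E)).
Decompose tree/1: T1 ≐ tree(E).
Bind T1 := tree(E); no other remaining equation mentions T1. Substituting into the earlier bindings gives T3 := tree(tree(E)), S := either(tree(tree(E)), bool).
Bind E := tree(either(bool, string)). Substituting into the earlier bindings gives T3 := tree(tree(tree(either(bool, string)))), C := tree(tree(either(bool, string))), S := either(tree(tree(tree(either(bool, string)))), bool), T1 := tree(tree(either(bool, string))).
MGU = { T3 := tree(tree(tree(either(bool, string)))), C := tree(tree(either(bool, string))), S := either(tree(tree(tree(either(bool, string)))), bool), T1 := tree(tree(either(bool, string))), E := tree(either(bool, string)) }, so S := either(tree(tree(tree(either(bool, string)))), bool).

either(tree(tree(tree(either(bool, string)))), bool)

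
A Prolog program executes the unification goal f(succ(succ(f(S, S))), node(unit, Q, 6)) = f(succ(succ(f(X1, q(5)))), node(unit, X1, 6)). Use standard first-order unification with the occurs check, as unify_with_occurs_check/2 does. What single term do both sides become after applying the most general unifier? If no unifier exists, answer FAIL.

Decompose f/2: succ(succ(f(S, S))) = succ(succ(f(X1, q(5)))),  node(unit, Q, 6) = node(unit, X1, 6).
Decompose succ/1: succ(f(S, S)) = succ(f(X1, q(5))).
Decompose succ/1: f(S, S) = f(X1, q(5)).
Decompose f/2: S = X1,  S = q(5).
Bind S := X1; substituting into the one remaining equation that mentions S gives: X1 = q(5).
Bind X1 := q(5); substituting into the remaining equation gives: node(unit, Q, 6) = node(unit, q(5), 6). Substituting into the earlier binding gives S := q(5).
Decompose node/3: unit = unit,  Q = q(5),  6 = 6.
Delete trivial equation unit = unit.
Bind Q := q(5); no other remaining equation mentions Q.
Delete trivial equation 6 = 6.
Applying the MGU to either side gives f(succ(succ(f(q(5), q(5)))), node(unit, q(5), 6)).

f(succ(succ(f(q(5), q(5)))), node(unit, q(5), 6))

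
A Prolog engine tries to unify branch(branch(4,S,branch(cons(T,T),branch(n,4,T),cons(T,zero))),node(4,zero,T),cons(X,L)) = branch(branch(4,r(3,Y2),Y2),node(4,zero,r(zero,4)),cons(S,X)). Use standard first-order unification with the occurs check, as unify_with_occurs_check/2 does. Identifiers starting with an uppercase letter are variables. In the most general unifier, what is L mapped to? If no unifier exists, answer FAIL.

Decompose branch/3: branch(4,S,branch(cons(T,T),branch(n,4,T),cons(T,zero))) = branch(4,r(3,Y2),Y2),  node(4,zero,T) = node(4,zero,r(zero,4)),  cons(X,L) = cons(S,X).
Decompose branch/3: 4 = 4,  S = r(3,Y2),  branch(cons(T,T),branch(n,4,T),cons(T,zero)) = Y2.
Delete trivial equation 4 = 4.
Bind S := r(3,Y2); substituting into the one remaining equation that mentions S gives: cons(X,L) = cons(r(3,Y2),X).
Bind Y2 := branch(cons(T,T),branch(n,4,T),cons(T,zero)); substituting into the one remaining equation that mentions Y2 gives: cons(X,L) = cons(r(3,branch(cons(T,T),branch(n,4,T),cons(T,zero))),X). Substituting into the earlier binding gives S := r(3,branch(cons(T,T),branch(n,4,T),cons(T,zero))).
Decompose node/3: 4 = 4,  zero = zero,  T = r(zero,4).
Delete trivial equation 4 = 4.
Delete trivial equation zero = zero.
Bind T := r(zero,4); substituting into the remaining equation gives: cons(X,L) = cons(r(3,branch(cons(r(zero,4),r(zero,4)),branch(n,4,r(zero,4)),cons(r(zero,4),zero))),X). Substituting into the earlier bindings gives S := r(3,branch(cons(r(zero,4),r(zero,4)),branch(n,4,r(zero,4)),cons(r(zero,4),zero))), Y2 := branch(cons(r(zero,4),r(zero,4)),branch(n,4,r(zero,4)),cons(r(zero,4),zero)).
Decompose cons/2: X = r(3,branch(cons(r(zero,4),r(zero,4)),branch(n,4,r(zero,4)),cons(r(zero,4),zero))),  L = X.
Bind X := r(3,branch(cons(r(zero,4),r(zero,4)),branch(n,4,r(zero,4)),cons(r(zero,4),zero))); substituting into the remaining equation gives: L = r(3,branch(cons(r(zero,4),r(zero,4)),branch(n,4,r(zero,4)),cons(r(zero,4),zero))).
Bind L := r(3,branch(cons(r(zero,4),r(zero,4)),branch(n,4,r(zero,4)),cons(r(zero,4),zero))).
MGU = { S ↦ r(3,branch(cons(r(zero,4),r(zero,4)),branch(n,4,r(zero,4)),cons(r(zero,4),zero))), Y2 ↦ branch(cons(r(zero,4),r(zero,4)),branch(n,4,r(zero,4)),cons(r(zero,4),zero)), T ↦ r(zero,4), X ↦ r(3,branch(cons(r(zero,4),r(zero,4)),branch(n,4,r(zero,4)),cons(r(zero,4),zero))), L ↦ r(3,branch(cons(r(zero,4),r(zero,4)),branch(n,4,r(zero,4)),cons(r(zero,4),zero))) }, so L ↦ r(3,branch(cons(r(zero,4),r(zero,4)),branch(n,4,r(zero,4)),cons(r(zero,4),zero))).

r(3,branch(cons(r(zero,4),r(zero,4)),branch(n,4,r(zero,4)),cons(r(zero,4),zero)))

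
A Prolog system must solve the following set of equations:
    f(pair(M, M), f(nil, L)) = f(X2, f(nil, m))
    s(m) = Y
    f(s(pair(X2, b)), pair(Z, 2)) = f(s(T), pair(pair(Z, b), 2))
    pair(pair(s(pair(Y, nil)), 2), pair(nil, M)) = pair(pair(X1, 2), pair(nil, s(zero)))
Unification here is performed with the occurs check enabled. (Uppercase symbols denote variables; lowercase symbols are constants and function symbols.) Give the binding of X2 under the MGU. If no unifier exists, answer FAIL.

FAIL

Decompose f/2: pair(M, M) = X2,  f(nil, L) = f(nil, m).
Bind X2 := pair(M, M); substituting into the one remaining equation that mentions X2 gives: f(s(pair(pair(M, M), b)), pair(Z, 2)) = f(s(T), pair(pair(Z, b), 2)).
Decompose f/2: nil = nil,  L = m.
Delete trivial equation nil = nil.
Bind L := m; no other remaining equation mentions L.
Bind Y := s(m); substituting into the one remaining equation that mentions Y gives: pair(pair(s(pair(s(m), nil)), 2), pair(nil, M)) = pair(pair(X1, 2), pair(nil, s(zero))).
Decompose f/2: s(pair(pair(M, M), b)) = s(T),  pair(Z, 2) = pair(pair(Z, b), 2).
Decompose s/1: pair(pair(M, M), b) = T.
Bind T := pair(pair(M, M), b); no other remaining equation mentions T.
Decompose pair/2: Z = pair(Z, b),  2 = 2.
Occurs check fails: Z occurs in pair(Z, b); the equation Z = pair(Z, b) has no finite solution.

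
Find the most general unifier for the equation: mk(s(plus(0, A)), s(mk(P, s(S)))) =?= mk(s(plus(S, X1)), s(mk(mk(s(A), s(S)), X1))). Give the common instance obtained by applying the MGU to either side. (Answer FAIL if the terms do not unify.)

mk(s(plus(0, s(0))), s(mk(mk(s(s(0)), s(0)), s(0))))

Decompose mk/2: s(plus(0, A)) =?= s(plus(S, X1)),  s(mk(P, s(S))) =?= s(mk(mk(s(A), s(S)), X1)).
Decompose s/1: plus(0, A) =?= plus(S, X1).
Decompose plus/2: 0 =?= S,  A =?= X1.
Bind S := 0; substituting into the one remaining equation that mentions S gives: s(mk(P, s(0))) =?= s(mk(mk(s(A), s(0)), X1)).
Bind A := X1; substituting into the remaining equation gives: s(mk(P, s(0))) =?= s(mk(mk(s(X1), s(0)), X1)).
Decompose s/1: mk(P, s(0)) =?= mk(mk(s(X1), s(0)), X1).
Decompose mk/2: P =?= mk(s(X1), s(0)),  s(0) =?= X1.
Bind P := mk(s(X1), s(0)); no other remaining equation mentions P.
Bind X1 := s(0). Substituting into the earlier bindings gives A := s(0), P := mk(s(s(0)), s(0)).
Applying the MGU to either side gives mk(s(plus(0, s(0))), s(mk(mk(s(s(0)), s(0)), s(0)))).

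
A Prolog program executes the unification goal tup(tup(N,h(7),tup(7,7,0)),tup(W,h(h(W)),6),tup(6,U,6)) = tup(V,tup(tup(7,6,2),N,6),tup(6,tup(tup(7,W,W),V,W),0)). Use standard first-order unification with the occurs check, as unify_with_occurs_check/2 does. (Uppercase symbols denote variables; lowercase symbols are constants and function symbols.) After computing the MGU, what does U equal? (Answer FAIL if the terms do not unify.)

Decompose tup/3: tup(N,h(7),tup(7,7,0)) = V,  tup(W,h(h(W)),6) = tup(tup(7,6,2),N,6),  tup(6,U,6) = tup(6,tup(tup(7,W,W),V,W),0).
Bind V := tup(N,h(7),tup(7,7,0)); substituting into the one remaining equation that mentions V gives: tup(6,U,6) = tup(6,tup(tup(7,W,W),tup(N,h(7),tup(7,7,0)),W),0).
Decompose tup/3: W = tup(7,6,2),  h(h(W)) = N,  6 = 6.
Bind W := tup(7,6,2); substituting into the 2 remaining equations that mention W gives: h(h(tup(7,6,2))) = N,  tup(6,U,6) = tup(6,tup(tup(7,tup(7,6,2),tup(7,6,2)),tup(N,h(7),tup(7,7,0)),tup(7,6,2)),0).
Bind N := h(h(tup(7,6,2))); substituting into the one remaining equation that mentions N gives: tup(6,U,6) = tup(6,tup(tup(7,tup(7,6,2),tup(7,6,2)),tup(h(h(tup(7,6,2))),h(7),tup(7,7,0)),tup(7,6,2)),0). Substituting into the earlier binding gives V := tup(h(h(tup(7,6,2))),h(7),tup(7,7,0)).
Delete trivial equation 6 = 6.
Decompose tup/3: 6 = 6,  U = tup(tup(7,tup(7,6,2),tup(7,6,2)),tup(h(h(tup(7,6,2))),h(7),tup(7,7,0)),tup(7,6,2)),  6 = 0.
Delete trivial equation 6 = 6.
Bind U := tup(tup(7,tup(7,6,2),tup(7,6,2)),tup(h(h(tup(7,6,2))),h(7),tup(7,7,0)),tup(7,6,2)); no other remaining equation mentions U.
Clash: constants 6 and 0 differ; no unifier exists.

FAIL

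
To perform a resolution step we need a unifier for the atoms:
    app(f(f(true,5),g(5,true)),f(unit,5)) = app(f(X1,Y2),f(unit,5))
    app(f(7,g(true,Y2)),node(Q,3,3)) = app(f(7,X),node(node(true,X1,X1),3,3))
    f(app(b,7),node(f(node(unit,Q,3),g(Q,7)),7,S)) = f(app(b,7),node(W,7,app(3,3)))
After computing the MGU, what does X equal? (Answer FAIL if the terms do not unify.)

Decompose app/2: f(f(true,5),g(5,true)) = f(X1,Y2),  f(unit,5) = f(unit,5).
Decompose f/2: f(true,5) = X1,  g(5,true) = Y2.
Bind X1 := f(true,5); substituting into the one remaining equation that mentions X1 gives: app(f(7,g(true,Y2)),node(Q,3,3)) = app(f(7,X),node(node(true,f(true,5),f(true,5)),3,3)).
Bind Y2 := g(5,true); substituting into the one remaining equation that mentions Y2 gives: app(f(7,g(true,g(5,true))),node(Q,3,3)) = app(f(7,X),node(node(true,f(true,5),f(true,5)),3,3)).
Delete trivial equation f(unit,5) = f(unit,5).
Decompose app/2: f(7,g(true,g(5,true))) = f(7,X),  node(Q,3,3) = node(node(true,f(true,5),f(true,5)),3,3).
Decompose f/2: 7 = 7,  g(true,g(5,true)) = X.
Delete trivial equation 7 = 7.
Bind X := g(true,g(5,true)); no other remaining equation mentions X.
Decompose node/3: Q = node(true,f(true,5),f(true,5)),  3 = 3,  3 = 3.
Bind Q := node(true,f(true,5),f(true,5)); substituting into the one remaining equation that mentions Q gives: f(app(b,7),node(f(node(unit,node(true,f(true,5),f(true,5)),3),g(node(true,f(true,5),f(true,5)),7)),7,S)) = f(app(b,7),node(W,7,app(3,3))).
Delete trivial equation 3 = 3.
Delete trivial equation 3 = 3.
Decompose f/2: app(b,7) = app(b,7),  node(f(node(unit,node(true,f(true,5),f(true,5)),3),g(node(true,f(true,5),f(true,5)),7)),7,S) = node(W,7,app(3,3)).
Delete trivial equation app(b,7) = app(b,7).
Decompose node/3: f(node(unit,node(true,f(true,5),f(true,5)),3),g(node(true,f(true,5),f(true,5)),7)) = W,  7 = 7,  S = app(3,3).
Bind W := f(node(unit,node(true,f(true,5),f(true,5)),3),g(node(true,f(true,5),f(true,5)),7)); no other remaining equation mentions W.
Delete trivial equation 7 = 7.
Bind S := app(3,3).
MGU = { X1 := f(true,5), Y2 := g(5,true), X := g(true,g(5,true)), Q := node(true,f(true,5),f(true,5)), W := f(node(unit,node(true,f(true,5),f(true,5)),3),g(node(true,f(true,5),f(true,5)),7)), S := app(3,3) }, so X := g(true,g(5,true)).

g(true,g(5,true))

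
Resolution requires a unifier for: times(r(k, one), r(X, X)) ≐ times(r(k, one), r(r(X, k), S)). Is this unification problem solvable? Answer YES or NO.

NO

Decompose times/2: r(k, one) ≐ r(k, one),  r(X, X) ≐ r(r(X, k), S).
Delete trivial equation r(k, one) ≐ r(k, one).
Decompose r/2: X ≐ r(X, k),  X ≐ S.
Occurs check fails: X occurs in r(X, k); the equation X ≐ r(X, k) has no finite solution.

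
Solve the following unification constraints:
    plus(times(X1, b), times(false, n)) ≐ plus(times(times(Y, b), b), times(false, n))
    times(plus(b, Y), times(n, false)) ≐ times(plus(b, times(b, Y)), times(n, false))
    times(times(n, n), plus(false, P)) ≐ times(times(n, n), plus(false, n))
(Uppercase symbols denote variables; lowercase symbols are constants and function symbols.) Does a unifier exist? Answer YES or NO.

Decompose plus/2: times(X1, b) ≐ times(times(Y, b), b),  times(false, n) ≐ times(false, n).
Decompose times/2: X1 ≐ times(Y, b),  b ≐ b.
Bind X1 := times(Y, b); no other remaining equation mentions X1.
Delete trivial equation b ≐ b.
Delete trivial equation times(false, n) ≐ times(false, n).
Decompose times/2: plus(b, Y) ≐ plus(b, times(b, Y)),  times(n, false) ≐ times(n, false).
Decompose plus/2: b ≐ b,  Y ≐ times(b, Y).
Delete trivial equation b ≐ b.
Occurs check fails: Y occurs in times(b, Y); the equation Y ≐ times(b, Y) has no finite solution.

NO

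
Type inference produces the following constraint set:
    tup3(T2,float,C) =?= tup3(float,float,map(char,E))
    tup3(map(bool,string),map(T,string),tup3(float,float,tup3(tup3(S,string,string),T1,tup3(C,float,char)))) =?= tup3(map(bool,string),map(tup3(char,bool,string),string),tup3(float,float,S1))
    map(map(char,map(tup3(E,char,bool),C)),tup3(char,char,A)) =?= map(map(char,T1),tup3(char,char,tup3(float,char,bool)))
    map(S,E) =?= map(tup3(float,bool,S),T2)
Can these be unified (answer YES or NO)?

Decompose tup3/3: T2 =?= float,  float =?= float,  C =?= map(char,E).
Bind T2 := float; substituting into the one remaining equation that mentions T2 gives: map(S,E) =?= map(tup3(float,bool,S),float).
Delete trivial equation float =?= float.
Bind C := map(char,E); substituting into the 2 remaining equations that mention C gives: tup3(map(bool,string),map(T,string),tup3(float,float,tup3(tup3(S,string,string),T1,tup3(map(char,E),float,char)))) =?= tup3(map(bool,string),map(tup3(char,bool,string),string),tup3(float,float,S1)),  map(map(char,map(tup3(E,char,bool),map(char,E))),tup3(char,char,A)) =?= map(map(char,T1),tup3(char,char,tup3(float,char,bool))).
Decompose tup3/3: map(bool,string) =?= map(bool,string),  map(T,string) =?= map(tup3(char,bool,string),string),  tup3(float,float,tup3(tup3(S,string,string),T1,tup3(map(char,E),float,char))) =?= tup3(float,float,S1).
Delete trivial equation map(bool,string) =?= map(bool,string).
Decompose map/2: T =?= tup3(char,bool,string),  string =?= string.
Bind T := tup3(char,bool,string); no other remaining equation mentions T.
Delete trivial equation string =?= string.
Decompose tup3/3: float =?= float,  float =?= float,  tup3(tup3(S,string,string),T1,tup3(map(char,E),float,char)) =?= S1.
Delete trivial equation float =?= float.
Delete trivial equation float =?= float.
Bind S1 := tup3(tup3(S,string,string),T1,tup3(map(char,E),float,char)); no other remaining equation mentions S1.
Decompose map/2: map(char,map(tup3(E,char,bool),map(char,E))) =?= map(char,T1),  tup3(char,char,A) =?= tup3(char,char,tup3(float,char,bool)).
Decompose map/2: char =?= char,  map(tup3(E,char,bool),map(char,E)) =?= T1.
Delete trivial equation char =?= char.
Bind T1 := map(tup3(E,char,bool),map(char,E)); no other remaining equation mentions T1. Substituting into the earlier binding gives S1 := tup3(tup3(S,string,string),map(tup3(E,char,bool),map(char,E)),tup3(map(char,E),float,char)).
Decompose tup3/3: char =?= char,  char =?= char,  A =?= tup3(float,char,bool).
Delete trivial equation char =?= char.
Delete trivial equation char =?= char.
Bind A := tup3(float,char,bool); no other remaining equation mentions A.
Decompose map/2: S =?= tup3(float,bool,S),  E =?= float.
Occurs check fails: S occurs in tup3(float,bool,S); the equation S =?= tup3(float,bool,S) has no finite solution.

NO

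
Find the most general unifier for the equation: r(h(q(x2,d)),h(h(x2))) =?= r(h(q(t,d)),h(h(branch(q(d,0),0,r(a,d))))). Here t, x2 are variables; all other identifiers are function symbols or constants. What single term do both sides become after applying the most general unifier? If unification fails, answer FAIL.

r(h(q(branch(q(d,0),0,r(a,d)),d)),h(h(branch(q(d,0),0,r(a,d)))))

Decompose r/2: h(q(x2,d)) =?= h(q(t,d)),  h(h(x2)) =?= h(h(branch(q(d,0),0,r(a,d)))).
Decompose h/1: q(x2,d) =?= q(t,d).
Decompose q/2: x2 =?= t,  d =?= d.
Bind x2 := t; substituting into the one remaining equation that mentions x2 gives: h(h(t)) =?= h(h(branch(q(d,0),0,r(a,d)))).
Delete trivial equation d =?= d.
Decompose h/1: h(t) =?= h(branch(q(d,0),0,r(a,d))).
Decompose h/1: t =?= branch(q(d,0),0,r(a,d)).
Bind t := branch(q(d,0),0,r(a,d)). Substituting into the earlier binding gives x2 := branch(q(d,0),0,r(a,d)).
Applying the MGU to either side gives r(h(q(branch(q(d,0),0,r(a,d)),d)),h(h(branch(q(d,0),0,r(a,d))))).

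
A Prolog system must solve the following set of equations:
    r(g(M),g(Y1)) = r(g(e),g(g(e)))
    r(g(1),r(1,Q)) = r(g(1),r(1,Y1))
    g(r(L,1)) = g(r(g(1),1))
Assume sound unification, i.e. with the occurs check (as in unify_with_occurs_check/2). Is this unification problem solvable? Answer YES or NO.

YES

Decompose r/2: g(M) = g(e),  g(Y1) = g(g(e)).
Decompose g/1: M = e.
Bind M := e; no other remaining equation mentions M.
Decompose g/1: Y1 = g(e).
Bind Y1 := g(e); substituting into the one remaining equation that mentions Y1 gives: r(g(1),r(1,Q)) = r(g(1),r(1,g(e))).
Decompose r/2: g(1) = g(1),  r(1,Q) = r(1,g(e)).
Delete trivial equation g(1) = g(1).
Decompose r/2: 1 = 1,  Q = g(e).
Delete trivial equation 1 = 1.
Bind Q := g(e); no other remaining equation mentions Q.
Decompose g/1: r(L,1) = r(g(1),1).
Decompose r/2: L = g(1),  1 = 1.
Bind L := g(1); no other remaining equation mentions L.
Delete trivial equation 1 = 1.
No equations remain and no clash or occurs-check failure arose, so a unifier exists.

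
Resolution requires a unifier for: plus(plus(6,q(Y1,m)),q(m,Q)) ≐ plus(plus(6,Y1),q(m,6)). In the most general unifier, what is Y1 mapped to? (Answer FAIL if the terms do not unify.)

FAIL

Decompose plus/2: plus(6,q(Y1,m)) ≐ plus(6,Y1),  q(m,Q) ≐ q(m,6).
Decompose plus/2: 6 ≐ 6,  q(Y1,m) ≐ Y1.
Delete trivial equation 6 ≐ 6.
Occurs check fails: Y1 occurs in q(Y1,m); the equation Y1 ≐ q(Y1,m) has no finite solution.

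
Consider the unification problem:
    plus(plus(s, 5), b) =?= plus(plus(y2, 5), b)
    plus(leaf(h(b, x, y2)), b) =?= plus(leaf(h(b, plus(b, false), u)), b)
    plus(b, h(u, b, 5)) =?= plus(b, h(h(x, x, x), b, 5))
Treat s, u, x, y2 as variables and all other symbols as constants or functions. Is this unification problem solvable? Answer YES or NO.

YES

Decompose plus/2: plus(s, 5) =?= plus(y2, 5),  b =?= b.
Decompose plus/2: s =?= y2,  5 =?= 5.
Bind s := y2; no other remaining equation mentions s.
Delete trivial equation 5 =?= 5.
Delete trivial equation b =?= b.
Decompose plus/2: leaf(h(b, x, y2)) =?= leaf(h(b, plus(b, false), u)),  b =?= b.
Decompose leaf/1: h(b, x, y2) =?= h(b, plus(b, false), u).
Decompose h/3: b =?= b,  x =?= plus(b, false),  y2 =?= u.
Delete trivial equation b =?= b.
Bind x := plus(b, false); substituting into the one remaining equation that mentions x gives: plus(b, h(u, b, 5)) =?= plus(b, h(h(plus(b, false), plus(b, false), plus(b, false)), b, 5)).
Bind y2 := u; no other remaining equation mentions y2. Substituting into the earlier binding gives s := u.
Delete trivial equation b =?= b.
Decompose plus/2: b =?= b,  h(u, b, 5) =?= h(h(plus(b, false), plus(b, false), plus(b, false)), b, 5).
Delete trivial equation b =?= b.
Decompose h/3: u =?= h(plus(b, false), plus(b, false), plus(b, false)),  b =?= b,  5 =?= 5.
Bind u := h(plus(b, false), plus(b, false), plus(b, false)); no other remaining equation mentions u. Substituting into the earlier bindings gives s := h(plus(b, false), plus(b, false), plus(b, false)), y2 := h(plus(b, false), plus(b, false), plus(b, false)).
Delete trivial equation b =?= b.
Delete trivial equation 5 =?= 5.
No equations remain and no clash or occurs-check failure arose, so a unifier exists.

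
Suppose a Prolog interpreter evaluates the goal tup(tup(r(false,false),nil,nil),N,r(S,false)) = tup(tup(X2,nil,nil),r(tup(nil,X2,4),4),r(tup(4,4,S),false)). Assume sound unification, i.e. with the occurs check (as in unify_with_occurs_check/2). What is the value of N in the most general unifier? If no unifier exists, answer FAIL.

FAIL

Decompose tup/3: tup(r(false,false),nil,nil) = tup(X2,nil,nil),  N = r(tup(nil,X2,4),4),  r(S,false) = r(tup(4,4,S),false).
Decompose tup/3: r(false,false) = X2,  nil = nil,  nil = nil.
Bind X2 := r(false,false); substituting into the one remaining equation that mentions X2 gives: N = r(tup(nil,r(false,false),4),4).
Delete trivial equation nil = nil.
Delete trivial equation nil = nil.
Bind N := r(tup(nil,r(false,false),4),4); no other remaining equation mentions N.
Decompose r/2: S = tup(4,4,S),  false = false.
Occurs check fails: S occurs in tup(4,4,S); the equation S = tup(4,4,S) has no finite solution.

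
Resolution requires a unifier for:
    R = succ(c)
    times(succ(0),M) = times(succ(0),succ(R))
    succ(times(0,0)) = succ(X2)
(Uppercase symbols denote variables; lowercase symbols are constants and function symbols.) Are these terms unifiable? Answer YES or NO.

YES

Bind R := succ(c); substituting into the one remaining equation that mentions R gives: times(succ(0),M) = times(succ(0),succ(succ(c))).
Decompose times/2: succ(0) = succ(0),  M = succ(succ(c)).
Delete trivial equation succ(0) = succ(0).
Bind M := succ(succ(c)); no other remaining equation mentions M.
Decompose succ/1: times(0,0) = X2.
Bind X2 := times(0,0).
No equations remain and no clash or occurs-check failure arose, so a unifier exists.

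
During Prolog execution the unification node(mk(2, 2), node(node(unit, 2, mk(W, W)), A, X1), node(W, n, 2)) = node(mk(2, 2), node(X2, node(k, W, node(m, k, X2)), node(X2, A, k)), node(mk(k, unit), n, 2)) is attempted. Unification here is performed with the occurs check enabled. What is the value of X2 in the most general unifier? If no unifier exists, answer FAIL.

node(unit, 2, mk(mk(k, unit), mk(k, unit)))

Decompose node/3: mk(2, 2) = mk(2, 2),  node(node(unit, 2, mk(W, W)), A, X1) = node(X2, node(k, W, node(m, k, X2)), node(X2, A, k)),  node(W, n, 2) = node(mk(k, unit), n, 2).
Delete trivial equation mk(2, 2) = mk(2, 2).
Decompose node/3: node(unit, 2, mk(W, W)) = X2,  A = node(k, W, node(m, k, X2)),  X1 = node(X2, A, k).
Bind X2 := node(unit, 2, mk(W, W)); substituting into the 2 remaining equations that mention X2 gives: A = node(k, W, node(m, k, node(unit, 2, mk(W, W)))),  X1 = node(node(unit, 2, mk(W, W)), A, k).
Bind A := node(k, W, node(m, k, node(unit, 2, mk(W, W)))); substituting into the one remaining equation that mentions A gives: X1 = node(node(unit, 2, mk(W, W)), node(k, W, node(m, k, node(unit, 2, mk(W, W)))), k).
Bind X1 := node(node(unit, 2, mk(W, W)), node(k, W, node(m, k, node(unit, 2, mk(W, W)))), k); no other remaining equation mentions X1.
Decompose node/3: W = mk(k, unit),  n = n,  2 = 2.
Bind W := mk(k, unit); no other remaining equation mentions W. Substituting into the earlier bindings gives X2 := node(unit, 2, mk(mk(k, unit), mk(k, unit))), A := node(k, mk(k, unit), node(m, k, node(unit, 2, mk(mk(k, unit), mk(k, unit))))), X1 := node(node(unit, 2, mk(mk(k, unit), mk(k, unit))), node(k, mk(k, unit), node(m, k, node(unit, 2, mk(mk(k, unit), mk(k, unit))))), k).
Delete trivial equation n = n.
Delete trivial equation 2 = 2.
MGU = { X2 -> node(unit, 2, mk(mk(k, unit), mk(k, unit))), A -> node(k, mk(k, unit), node(m, k, node(unit, 2, mk(mk(k, unit), mk(k, unit))))), X1 -> node(node(unit, 2, mk(mk(k, unit), mk(k, unit))), node(k, mk(k, unit), node(m, k, node(unit, 2, mk(mk(k, unit), mk(k, unit))))), k), W -> mk(k, unit) }, so X2 -> node(unit, 2, mk(mk(k, unit), mk(k, unit))).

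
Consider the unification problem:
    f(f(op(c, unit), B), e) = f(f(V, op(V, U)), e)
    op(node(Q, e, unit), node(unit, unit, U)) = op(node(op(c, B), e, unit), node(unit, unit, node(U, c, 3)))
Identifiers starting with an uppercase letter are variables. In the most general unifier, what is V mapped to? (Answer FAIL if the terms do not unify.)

FAIL

Decompose f/2: f(op(c, unit), B) = f(V, op(V, U)),  e = e.
Decompose f/2: op(c, unit) = V,  B = op(V, U).
Bind V := op(c, unit); substituting into the one remaining equation that mentions V gives: B = op(op(c, unit), U).
Bind B := op(op(c, unit), U); substituting into the one remaining equation that mentions B gives: op(node(Q, e, unit), node(unit, unit, U)) = op(node(op(c, op(op(c, unit), U)), e, unit), node(unit, unit, node(U, c, 3))).
Delete trivial equation e = e.
Decompose op/2: node(Q, e, unit) = node(op(c, op(op(c, unit), U)), e, unit),  node(unit, unit, U) = node(unit, unit, node(U, c, 3)).
Decompose node/3: Q = op(c, op(op(c, unit), U)),  e = e,  unit = unit.
Bind Q := op(c, op(op(c, unit), U)); no other remaining equation mentions Q.
Delete trivial equation e = e.
Delete trivial equation unit = unit.
Decompose node/3: unit = unit,  unit = unit,  U = node(U, c, 3).
Delete trivial equation unit = unit.
Delete trivial equation unit = unit.
Occurs check fails: U occurs in node(U, c, 3); the equation U = node(U, c, 3) has no finite solution.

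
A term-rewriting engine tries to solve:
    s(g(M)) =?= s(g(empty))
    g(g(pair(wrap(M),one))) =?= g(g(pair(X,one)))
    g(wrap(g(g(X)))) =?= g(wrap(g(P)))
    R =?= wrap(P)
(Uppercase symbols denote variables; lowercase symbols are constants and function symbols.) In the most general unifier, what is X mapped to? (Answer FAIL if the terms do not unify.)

wrap(empty)

Decompose s/1: g(M) =?= g(empty).
Decompose g/1: M =?= empty.
Bind M := empty; substituting into the one remaining equation that mentions M gives: g(g(pair(wrap(empty),one))) =?= g(g(pair(X,one))).
Decompose g/1: g(pair(wrap(empty),one)) =?= g(pair(X,one)).
Decompose g/1: pair(wrap(empty),one) =?= pair(X,one).
Decompose pair/2: wrap(empty) =?= X,  one =?= one.
Bind X := wrap(empty); substituting into the one remaining equation that mentions X gives: g(wrap(g(g(wrap(empty))))) =?= g(wrap(g(P))).
Delete trivial equation one =?= one.
Decompose g/1: wrap(g(g(wrap(empty)))) =?= wrap(g(P)).
Decompose wrap/1: g(g(wrap(empty))) =?= g(P).
Decompose g/1: g(wrap(empty)) =?= P.
Bind P := g(wrap(empty)); substituting into the remaining equation gives: R =?= wrap(g(wrap(empty))).
Bind R := wrap(g(wrap(empty))).
MGU = { M -> empty, X -> wrap(empty), P -> g(wrap(empty)), R -> wrap(g(wrap(empty))) }, so X -> wrap(empty).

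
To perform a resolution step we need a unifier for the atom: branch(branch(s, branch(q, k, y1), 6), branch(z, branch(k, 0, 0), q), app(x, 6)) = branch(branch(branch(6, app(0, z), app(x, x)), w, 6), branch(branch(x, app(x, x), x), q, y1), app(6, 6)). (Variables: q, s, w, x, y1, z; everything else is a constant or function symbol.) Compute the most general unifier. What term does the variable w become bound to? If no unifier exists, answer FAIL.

branch(branch(k, 0, 0), k, branch(k, 0, 0))

Decompose branch/3: branch(s, branch(q, k, y1), 6) = branch(branch(6, app(0, z), app(x, x)), w, 6),  branch(z, branch(k, 0, 0), q) = branch(branch(x, app(x, x), x), q, y1),  app(x, 6) = app(6, 6).
Decompose branch/3: s = branch(6, app(0, z), app(x, x)),  branch(q, k, y1) = w,  6 = 6.
Bind s := branch(6, app(0, z), app(x, x)); no other remaining equation mentions s.
Bind w := branch(q, k, y1); no other remaining equation mentions w.
Delete trivial equation 6 = 6.
Decompose branch/3: z = branch(x, app(x, x), x),  branch(k, 0, 0) = q,  q = y1.
Bind z := branch(x, app(x, x), x); no other remaining equation mentions z. Substituting into the earlier binding gives s := branch(6, app(0, branch(x, app(x, x), x)), app(x, x)).
Bind q := branch(k, 0, 0); substituting into the one remaining equation that mentions q gives: branch(k, 0, 0) = y1. Substituting into the earlier binding gives w := branch(branch(k, 0, 0), k, y1).
Bind y1 := branch(k, 0, 0); no other remaining equation mentions y1. Substituting into the earlier binding gives w := branch(branch(k, 0, 0), k, branch(k, 0, 0)).
Decompose app/2: x = 6,  6 = 6.
Bind x := 6; no other remaining equation mentions x. Substituting into the earlier bindings gives s := branch(6, app(0, branch(6, app(6, 6), 6)), app(6, 6)), z := branch(6, app(6, 6), 6).
Delete trivial equation 6 = 6.
MGU = { s := branch(6, app(0, branch(6, app(6, 6), 6)), app(6, 6)), w := branch(branch(k, 0, 0), k, branch(k, 0, 0)), z := branch(6, app(6, 6), 6), q := branch(k, 0, 0), y1 := branch(k, 0, 0), x := 6 }, so w := branch(branch(k, 0, 0), k, branch(k, 0, 0)).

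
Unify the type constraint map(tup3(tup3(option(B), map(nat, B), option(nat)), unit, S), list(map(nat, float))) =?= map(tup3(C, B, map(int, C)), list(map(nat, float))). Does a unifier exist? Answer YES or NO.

YES

Decompose map/2: tup3(tup3(option(B), map(nat, B), option(nat)), unit, S) =?= tup3(C, B, map(int, C)),  list(map(nat, float)) =?= list(map(nat, float)).
Decompose tup3/3: tup3(option(B), map(nat, B), option(nat)) =?= C,  unit =?= B,  S =?= map(int, C).
Bind C := tup3(option(B), map(nat, B), option(nat)); substituting into the one remaining equation that mentions C gives: S =?= map(int, tup3(option(B), map(nat, B), option(nat))).
Bind B := unit; substituting into the one remaining equation that mentions B gives: S =?= map(int, tup3(option(unit), map(nat, unit), option(nat))). Substituting into the earlier binding gives C := tup3(option(unit), map(nat, unit), option(nat)).
Bind S := map(int, tup3(option(unit), map(nat, unit), option(nat))); no other remaining equation mentions S.
Delete trivial equation list(map(nat, float)) =?= list(map(nat, float)).
No equations remain and no clash or occurs-check failure arose, so a unifier exists.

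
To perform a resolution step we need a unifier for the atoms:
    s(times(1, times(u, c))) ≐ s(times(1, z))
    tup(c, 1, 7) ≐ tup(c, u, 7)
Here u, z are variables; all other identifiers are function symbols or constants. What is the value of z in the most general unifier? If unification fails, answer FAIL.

times(1, c)

Decompose s/1: times(1, times(u, c)) ≐ times(1, z).
Decompose times/2: 1 ≐ 1,  times(u, c) ≐ z.
Delete trivial equation 1 ≐ 1.
Bind z := times(u, c); no other remaining equation mentions z.
Decompose tup/3: c ≐ c,  1 ≐ u,  7 ≐ 7.
Delete trivial equation c ≐ c.
Bind u := 1; no other remaining equation mentions u. Substituting into the earlier binding gives z := times(1, c).
Delete trivial equation 7 ≐ 7.
MGU = { z -> times(1, c), u -> 1 }, so z -> times(1, c).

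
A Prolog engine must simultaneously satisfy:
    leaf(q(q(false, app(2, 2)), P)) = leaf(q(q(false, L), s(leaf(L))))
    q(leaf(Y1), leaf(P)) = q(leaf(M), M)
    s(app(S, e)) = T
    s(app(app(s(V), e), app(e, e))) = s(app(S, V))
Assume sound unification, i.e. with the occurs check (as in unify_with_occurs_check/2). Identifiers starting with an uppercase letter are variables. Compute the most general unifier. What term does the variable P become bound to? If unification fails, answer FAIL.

s(leaf(app(2, 2)))

Decompose leaf/1: q(q(false, app(2, 2)), P) = q(q(false, L), s(leaf(L))).
Decompose q/2: q(false, app(2, 2)) = q(false, L),  P = s(leaf(L)).
Decompose q/2: false = false,  app(2, 2) = L.
Delete trivial equation false = false.
Bind L := app(2, 2); substituting into the one remaining equation that mentions L gives: P = s(leaf(app(2, 2))).
Bind P := s(leaf(app(2, 2))); substituting into the one remaining equation that mentions P gives: q(leaf(Y1), leaf(s(leaf(app(2, 2))))) = q(leaf(M), M).
Decompose q/2: leaf(Y1) = leaf(M),  leaf(s(leaf(app(2, 2)))) = M.
Decompose leaf/1: Y1 = M.
Bind Y1 := M; no other remaining equation mentions Y1.
Bind M := leaf(s(leaf(app(2, 2)))); no other remaining equation mentions M. Substituting into the earlier binding gives Y1 := leaf(s(leaf(app(2, 2)))).
Bind T := s(app(S, e)); no other remaining equation mentions T.
Decompose s/1: app(app(s(V), e), app(e, e)) = app(S, V).
Decompose app/2: app(s(V), e) = S,  app(e, e) = V.
Bind S := app(s(V), e); no other remaining equation mentions S. Substituting into the earlier binding gives T := s(app(app(s(V), e), e)).
Bind V := app(e, e). Substituting into the earlier bindings gives T := s(app(app(s(app(e, e)), e), e)), S := app(s(app(e, e)), e).
MGU = { L -> app(2, 2), P -> s(leaf(app(2, 2))), Y1 -> leaf(s(leaf(app(2, 2)))), M -> leaf(s(leaf(app(2, 2)))), T -> s(app(app(s(app(e, e)), e), e)), S -> app(s(app(e, e)), e), V -> app(e, e) }, so P -> s(leaf(app(2, 2))).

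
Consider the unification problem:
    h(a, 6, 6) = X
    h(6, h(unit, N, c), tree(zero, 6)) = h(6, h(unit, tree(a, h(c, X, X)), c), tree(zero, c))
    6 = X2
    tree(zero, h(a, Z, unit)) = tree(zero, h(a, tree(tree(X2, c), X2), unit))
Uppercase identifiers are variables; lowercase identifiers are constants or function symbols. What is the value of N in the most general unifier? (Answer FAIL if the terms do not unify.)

FAIL

Bind X := h(a, 6, 6); substituting into the one remaining equation that mentions X gives: h(6, h(unit, N, c), tree(zero, 6)) = h(6, h(unit, tree(a, h(c, h(a, 6, 6), h(a, 6, 6))), c), tree(zero, c)).
Decompose h/3: 6 = 6,  h(unit, N, c) = h(unit, tree(a, h(c, h(a, 6, 6), h(a, 6, 6))), c),  tree(zero, 6) = tree(zero, c).
Delete trivial equation 6 = 6.
Decompose h/3: unit = unit,  N = tree(a, h(c, h(a, 6, 6), h(a, 6, 6))),  c = c.
Delete trivial equation unit = unit.
Bind N := tree(a, h(c, h(a, 6, 6), h(a, 6, 6))); no other remaining equation mentions N.
Delete trivial equation c = c.
Decompose tree/2: zero = zero,  6 = c.
Delete trivial equation zero = zero.
Clash: constants 6 and c differ; no unifier exists.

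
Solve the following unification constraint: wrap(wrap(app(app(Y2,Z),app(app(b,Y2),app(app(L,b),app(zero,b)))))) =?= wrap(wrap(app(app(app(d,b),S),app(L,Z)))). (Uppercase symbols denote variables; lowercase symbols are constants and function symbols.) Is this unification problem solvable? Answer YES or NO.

YES

Decompose wrap/1: wrap(app(app(Y2,Z),app(app(b,Y2),app(app(L,b),app(zero,b))))) =?= wrap(app(app(app(d,b),S),app(L,Z))).
Decompose wrap/1: app(app(Y2,Z),app(app(b,Y2),app(app(L,b),app(zero,b)))) =?= app(app(app(d,b),S),app(L,Z)).
Decompose app/2: app(Y2,Z) =?= app(app(d,b),S),  app(app(b,Y2),app(app(L,b),app(zero,b))) =?= app(L,Z).
Decompose app/2: Y2 =?= app(d,b),  Z =?= S.
Bind Y2 := app(d,b); substituting into the one remaining equation that mentions Y2 gives: app(app(b,app(d,b)),app(app(L,b),app(zero,b))) =?= app(L,Z).
Bind Z := S; substituting into the remaining equation gives: app(app(b,app(d,b)),app(app(L,b),app(zero,b))) =?= app(L,S).
Decompose app/2: app(b,app(d,b)) =?= L,  app(app(L,b),app(zero,b)) =?= S.
Bind L := app(b,app(d,b)); substituting into the remaining equation gives: app(app(app(b,app(d,b)),b),app(zero,b)) =?= S.
Bind S := app(app(app(b,app(d,b)),b),app(zero,b)). Substituting into the earlier binding gives Z := app(app(app(b,app(d,b)),b),app(zero,b)).
No equations remain and no clash or occurs-check failure arose, so a unifier exists.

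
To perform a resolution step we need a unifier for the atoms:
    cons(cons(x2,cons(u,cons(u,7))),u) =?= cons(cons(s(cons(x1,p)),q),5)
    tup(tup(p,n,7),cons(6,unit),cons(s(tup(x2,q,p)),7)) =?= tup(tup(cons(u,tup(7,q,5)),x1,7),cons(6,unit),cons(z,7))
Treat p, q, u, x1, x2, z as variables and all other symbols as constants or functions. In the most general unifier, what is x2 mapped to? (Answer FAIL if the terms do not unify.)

s(cons(n,cons(5,tup(7,cons(5,cons(5,7)),5))))

Decompose cons/2: cons(x2,cons(u,cons(u,7))) =?= cons(s(cons(x1,p)),q),  u =?= 5.
Decompose cons/2: x2 =?= s(cons(x1,p)),  cons(u,cons(u,7)) =?= q.
Bind x2 := s(cons(x1,p)); substituting into the one remaining equation that mentions x2 gives: tup(tup(p,n,7),cons(6,unit),cons(s(tup(s(cons(x1,p)),q,p)),7)) =?= tup(tup(cons(u,tup(7,q,5)),x1,7),cons(6,unit),cons(z,7)).
Bind q := cons(u,cons(u,7)); substituting into the one remaining equation that mentions q gives: tup(tup(p,n,7),cons(6,unit),cons(s(tup(s(cons(x1,p)),cons(u,cons(u,7)),p)),7)) =?= tup(tup(cons(u,tup(7,cons(u,cons(u,7)),5)),x1,7),cons(6,unit),cons(z,7)).
Bind u := 5; substituting into the remaining equation gives: tup(tup(p,n,7),cons(6,unit),cons(s(tup(s(cons(x1,p)),cons(5,cons(5,7)),p)),7)) =?= tup(tup(cons(5,tup(7,cons(5,cons(5,7)),5)),x1,7),cons(6,unit),cons(z,7)). Substituting into the earlier binding gives q := cons(5,cons(5,7)).
Decompose tup/3: tup(p,n,7) =?= tup(cons(5,tup(7,cons(5,cons(5,7)),5)),x1,7),  cons(6,unit) =?= cons(6,unit),  cons(s(tup(s(cons(x1,p)),cons(5,cons(5,7)),p)),7) =?= cons(z,7).
Decompose tup/3: p =?= cons(5,tup(7,cons(5,cons(5,7)),5)),  n =?= x1,  7 =?= 7.
Bind p := cons(5,tup(7,cons(5,cons(5,7)),5)); substituting into the one remaining equation that mentions p gives: cons(s(tup(s(cons(x1,cons(5,tup(7,cons(5,cons(5,7)),5)))),cons(5,cons(5,7)),cons(5,tup(7,cons(5,cons(5,7)),5)))),7) =?= cons(z,7). Substituting into the earlier binding gives x2 := s(cons(x1,cons(5,tup(7,cons(5,cons(5,7)),5)))).
Bind x1 := n; substituting into the one remaining equation that mentions x1 gives: cons(s(tup(s(cons(n,cons(5,tup(7,cons(5,cons(5,7)),5)))),cons(5,cons(5,7)),cons(5,tup(7,cons(5,cons(5,7)),5)))),7) =?= cons(z,7). Substituting into the earlier binding gives x2 := s(cons(n,cons(5,tup(7,cons(5,cons(5,7)),5)))).
Delete trivial equation 7 =?= 7.
Delete trivial equation cons(6,unit) =?= cons(6,unit).
Decompose cons/2: s(tup(s(cons(n,cons(5,tup(7,cons(5,cons(5,7)),5)))),cons(5,cons(5,7)),cons(5,tup(7,cons(5,cons(5,7)),5)))) =?= z,  7 =?= 7.
Bind z := s(tup(s(cons(n,cons(5,tup(7,cons(5,cons(5,7)),5)))),cons(5,cons(5,7)),cons(5,tup(7,cons(5,cons(5,7)),5)))); no other remaining equation mentions z.
Delete trivial equation 7 =?= 7.
MGU = { x2 -> s(cons(n,cons(5,tup(7,cons(5,cons(5,7)),5)))), q -> cons(5,cons(5,7)), u -> 5, p -> cons(5,tup(7,cons(5,cons(5,7)),5)), x1 -> n, z -> s(tup(s(cons(n,cons(5,tup(7,cons(5,cons(5,7)),5)))),cons(5,cons(5,7)),cons(5,tup(7,cons(5,cons(5,7)),5)))) }, so x2 -> s(cons(n,cons(5,tup(7,cons(5,cons(5,7)),5)))).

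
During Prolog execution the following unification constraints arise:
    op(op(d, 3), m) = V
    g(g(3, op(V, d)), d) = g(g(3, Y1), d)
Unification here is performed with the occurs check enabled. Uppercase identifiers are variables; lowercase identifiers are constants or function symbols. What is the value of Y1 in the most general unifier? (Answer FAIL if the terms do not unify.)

Bind V := op(op(d, 3), m); substituting into the remaining equation gives: g(g(3, op(op(op(d, 3), m), d)), d) = g(g(3, Y1), d).
Decompose g/2: g(3, op(op(op(d, 3), m), d)) = g(3, Y1),  d = d.
Decompose g/2: 3 = 3,  op(op(op(d, 3), m), d) = Y1.
Delete trivial equation 3 = 3.
Bind Y1 := op(op(op(d, 3), m), d); no other remaining equation mentions Y1.
Delete trivial equation d = d.
MGU = { V -> op(op(d, 3), m), Y1 -> op(op(op(d, 3), m), d) }, so Y1 -> op(op(op(d, 3), m), d).

op(op(op(d, 3), m), d)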